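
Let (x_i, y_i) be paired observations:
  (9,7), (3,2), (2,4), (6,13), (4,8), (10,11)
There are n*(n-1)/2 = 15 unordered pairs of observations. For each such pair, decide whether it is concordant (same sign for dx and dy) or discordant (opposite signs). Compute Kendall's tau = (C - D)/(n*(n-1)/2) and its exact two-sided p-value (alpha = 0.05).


Step 1: Enumerate the 15 unordered pairs (i,j) with i<j and classify each by sign(x_j-x_i) * sign(y_j-y_i).
  (1,2):dx=-6,dy=-5->C; (1,3):dx=-7,dy=-3->C; (1,4):dx=-3,dy=+6->D; (1,5):dx=-5,dy=+1->D
  (1,6):dx=+1,dy=+4->C; (2,3):dx=-1,dy=+2->D; (2,4):dx=+3,dy=+11->C; (2,5):dx=+1,dy=+6->C
  (2,6):dx=+7,dy=+9->C; (3,4):dx=+4,dy=+9->C; (3,5):dx=+2,dy=+4->C; (3,6):dx=+8,dy=+7->C
  (4,5):dx=-2,dy=-5->C; (4,6):dx=+4,dy=-2->D; (5,6):dx=+6,dy=+3->C
Step 2: C = 11, D = 4, total pairs = 15.
Step 3: tau = (C - D)/(n(n-1)/2) = (11 - 4)/15 = 0.466667.
Step 4: Exact two-sided p-value (enumerate n! = 720 permutations of y under H0): p = 0.272222.
Step 5: alpha = 0.05. fail to reject H0.

tau_b = 0.4667 (C=11, D=4), p = 0.272222, fail to reject H0.


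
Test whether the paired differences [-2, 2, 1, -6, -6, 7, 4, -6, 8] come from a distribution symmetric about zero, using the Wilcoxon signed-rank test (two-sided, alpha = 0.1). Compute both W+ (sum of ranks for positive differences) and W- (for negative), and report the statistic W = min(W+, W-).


Step 1: Drop any zero differences (none here) and take |d_i|.
|d| = [2, 2, 1, 6, 6, 7, 4, 6, 8]
Step 2: Midrank |d_i| (ties get averaged ranks).
ranks: |2|->2.5, |2|->2.5, |1|->1, |6|->6, |6|->6, |7|->8, |4|->4, |6|->6, |8|->9
Step 3: Attach original signs; sum ranks with positive sign and with negative sign.
W+ = 2.5 + 1 + 8 + 4 + 9 = 24.5
W- = 2.5 + 6 + 6 + 6 = 20.5
(Check: W+ + W- = 45 should equal n(n+1)/2 = 45.)
Step 4: Test statistic W = min(W+, W-) = 20.5.
Step 5: Ties in |d|, so use the tie-corrected normal approximation.
        E[W] = n(n+1)/4 = 9*10/4 = 22.5.
        Tie groups: |d|=2 (t=2), |d|=6 (t=3); sum(t^3 - t) = 30.
        Var[W] = n(n+1)(2n+1)/24 - sum(t^3-t)/48 = 1710/24 - 30/48 = 70.625.
        z = (W - E[W]) / sqrt(Var[W]) = (20.5 - 22.5) / 8.4039 = -0.2380.
        Two-sided p = 2*Phi(z) = 0.811892.
Step 6: alpha = 0.1. fail to reject H0.

W+ = 24.5, W- = 20.5, W = min = 20.5, p = 0.811892, fail to reject H0.


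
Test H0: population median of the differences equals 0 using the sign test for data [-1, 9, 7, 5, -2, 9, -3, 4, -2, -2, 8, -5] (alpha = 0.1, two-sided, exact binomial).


Step 1: Discard zero differences. Original n = 12; n_eff = number of nonzero differences = 12.
Nonzero differences (with sign): -1, +9, +7, +5, -2, +9, -3, +4, -2, -2, +8, -5
Step 2: Count signs: positive = 6, negative = 6.
Step 3: Under H0: P(positive) = 0.5, so the number of positives S ~ Bin(12, 0.5).
Step 4: Two-sided exact p-value = sum of Bin(12,0.5) probabilities at or below the observed probability = 1.000000.
Step 5: alpha = 0.1. fail to reject H0.

n_eff = 12, pos = 6, neg = 6, p = 1.000000, fail to reject H0.


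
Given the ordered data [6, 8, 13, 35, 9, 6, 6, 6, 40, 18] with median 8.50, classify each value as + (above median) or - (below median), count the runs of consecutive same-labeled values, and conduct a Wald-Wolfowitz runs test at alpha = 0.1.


Step 1: Compute median = 8.50; label A = above, B = below.
Labels in order: BBAAABBBAA  (n_A = 5, n_B = 5)
Step 2: Count runs R = 4.
Step 3: Under H0 (random ordering), E[R] = 2*n_A*n_B/(n_A+n_B) + 1 = 2*5*5/10 + 1 = 6.0000.
        Var[R] = 2*n_A*n_B*(2*n_A*n_B - n_A - n_B) / ((n_A+n_B)^2 * (n_A+n_B-1)) = 2000/900 = 2.2222.
        SD[R] = 1.4907.
Step 4: Continuity-corrected z = (R + 0.5 - E[R]) / SD[R] = (4 + 0.5 - 6.0000) / 1.4907 = -1.0062.
Step 5: Two-sided p-value via normal approximation = 2*(1 - Phi(|z|)) = 0.314305.
Step 6: alpha = 0.1. fail to reject H0.

R = 4, z = -1.0062, p = 0.314305, fail to reject H0.


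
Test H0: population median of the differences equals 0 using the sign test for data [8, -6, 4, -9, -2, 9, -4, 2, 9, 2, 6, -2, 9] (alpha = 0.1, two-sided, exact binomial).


Step 1: Discard zero differences. Original n = 13; n_eff = number of nonzero differences = 13.
Nonzero differences (with sign): +8, -6, +4, -9, -2, +9, -4, +2, +9, +2, +6, -2, +9
Step 2: Count signs: positive = 8, negative = 5.
Step 3: Under H0: P(positive) = 0.5, so the number of positives S ~ Bin(13, 0.5).
Step 4: Two-sided exact p-value = sum of Bin(13,0.5) probabilities at or below the observed probability = 0.581055.
Step 5: alpha = 0.1. fail to reject H0.

n_eff = 13, pos = 8, neg = 5, p = 0.581055, fail to reject H0.


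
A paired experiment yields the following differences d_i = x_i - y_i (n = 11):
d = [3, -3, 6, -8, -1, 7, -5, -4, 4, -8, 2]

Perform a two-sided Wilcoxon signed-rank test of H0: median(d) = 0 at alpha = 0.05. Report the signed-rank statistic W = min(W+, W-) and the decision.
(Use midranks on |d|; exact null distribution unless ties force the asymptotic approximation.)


Step 1: Drop any zero differences (none here) and take |d_i|.
|d| = [3, 3, 6, 8, 1, 7, 5, 4, 4, 8, 2]
Step 2: Midrank |d_i| (ties get averaged ranks).
ranks: |3|->3.5, |3|->3.5, |6|->8, |8|->10.5, |1|->1, |7|->9, |5|->7, |4|->5.5, |4|->5.5, |8|->10.5, |2|->2
Step 3: Attach original signs; sum ranks with positive sign and with negative sign.
W+ = 3.5 + 8 + 9 + 5.5 + 2 = 28
W- = 3.5 + 10.5 + 1 + 7 + 5.5 + 10.5 = 38
(Check: W+ + W- = 66 should equal n(n+1)/2 = 66.)
Step 4: Test statistic W = min(W+, W-) = 28.
Step 5: Ties in |d|, so use the tie-corrected normal approximation.
        E[W] = n(n+1)/4 = 11*12/4 = 33.
        Tie groups: |d|=3 (t=2), |d|=4 (t=2), |d|=8 (t=2); sum(t^3 - t) = 18.
        Var[W] = n(n+1)(2n+1)/24 - sum(t^3-t)/48 = 3036/24 - 18/48 = 126.125.
        z = (W - E[W]) / sqrt(Var[W]) = (28 - 33) / 11.2305 = -0.4452.
        Two-sided p = 2*Phi(z) = 0.656165.
Step 6: alpha = 0.05. fail to reject H0.

W+ = 28, W- = 38, W = min = 28, p = 0.656165, fail to reject H0.


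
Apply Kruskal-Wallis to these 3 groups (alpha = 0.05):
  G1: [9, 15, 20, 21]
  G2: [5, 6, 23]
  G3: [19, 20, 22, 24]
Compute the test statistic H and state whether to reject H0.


Step 1: Combine all N = 11 observations and assign midranks.
sorted (value, group, rank): (5,G2,1), (6,G2,2), (9,G1,3), (15,G1,4), (19,G3,5), (20,G1,6.5), (20,G3,6.5), (21,G1,8), (22,G3,9), (23,G2,10), (24,G3,11)
Step 2: Sum ranks within each group.
R_1 = 21.5 (n_1 = 4)
R_2 = 13 (n_2 = 3)
R_3 = 31.5 (n_3 = 4)
Step 3: H = 12/(N(N+1)) * sum(R_i^2/n_i) - 3(N+1)
     = 12/(11*12) * (21.5^2/4 + 13^2/3 + 31.5^2/4) - 3*12
     = 0.090909 * 419.958 - 36
     = 2.178030.
Step 4: Ties present; correction factor C = 1 - 6/(11^3 - 11) = 0.995455. Corrected H = 2.178030 / 0.995455 = 2.187976.
Step 5: Under H0, H ~ chi^2(2); p-value = 0.334878.
Step 6: alpha = 0.05. fail to reject H0.

H = 2.1880, df = 2, p = 0.334878, fail to reject H0.


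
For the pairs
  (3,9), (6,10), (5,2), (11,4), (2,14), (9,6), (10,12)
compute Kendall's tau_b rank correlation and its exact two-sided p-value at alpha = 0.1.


Step 1: Enumerate the 21 unordered pairs (i,j) with i<j and classify each by sign(x_j-x_i) * sign(y_j-y_i).
  (1,2):dx=+3,dy=+1->C; (1,3):dx=+2,dy=-7->D; (1,4):dx=+8,dy=-5->D; (1,5):dx=-1,dy=+5->D
  (1,6):dx=+6,dy=-3->D; (1,7):dx=+7,dy=+3->C; (2,3):dx=-1,dy=-8->C; (2,4):dx=+5,dy=-6->D
  (2,5):dx=-4,dy=+4->D; (2,6):dx=+3,dy=-4->D; (2,7):dx=+4,dy=+2->C; (3,4):dx=+6,dy=+2->C
  (3,5):dx=-3,dy=+12->D; (3,6):dx=+4,dy=+4->C; (3,7):dx=+5,dy=+10->C; (4,5):dx=-9,dy=+10->D
  (4,6):dx=-2,dy=+2->D; (4,7):dx=-1,dy=+8->D; (5,6):dx=+7,dy=-8->D; (5,7):dx=+8,dy=-2->D
  (6,7):dx=+1,dy=+6->C
Step 2: C = 8, D = 13, total pairs = 21.
Step 3: tau = (C - D)/(n(n-1)/2) = (8 - 13)/21 = -0.238095.
Step 4: Exact two-sided p-value (enumerate n! = 5040 permutations of y under H0): p = 0.561905.
Step 5: alpha = 0.1. fail to reject H0.

tau_b = -0.2381 (C=8, D=13), p = 0.561905, fail to reject H0.


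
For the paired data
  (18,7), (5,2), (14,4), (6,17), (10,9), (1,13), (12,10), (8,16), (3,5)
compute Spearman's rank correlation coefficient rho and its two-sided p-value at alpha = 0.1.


Step 1: Rank x and y separately (midranks; no ties here).
rank(x): 18->9, 5->3, 14->8, 6->4, 10->6, 1->1, 12->7, 8->5, 3->2
rank(y): 7->4, 2->1, 4->2, 17->9, 9->5, 13->7, 10->6, 16->8, 5->3
Step 2: d_i = R_x(i) - R_y(i); compute d_i^2.
  (9-4)^2=25, (3-1)^2=4, (8-2)^2=36, (4-9)^2=25, (6-5)^2=1, (1-7)^2=36, (7-6)^2=1, (5-8)^2=9, (2-3)^2=1
sum(d^2) = 138.
Step 3: rho = 1 - 6*138 / (9*(9^2 - 1)) = 1 - 828/720 = -0.150000.
Step 4: Under H0, t = rho * sqrt((n-2)/(1-rho^2)) = -0.4014 ~ t(7).
Step 5: Two-sided p-value from the t-distribution with 7 df = 0.700094.
Step 6: alpha = 0.1. fail to reject H0.

rho = -0.1500, p = 0.700094, fail to reject H0 at alpha = 0.1.


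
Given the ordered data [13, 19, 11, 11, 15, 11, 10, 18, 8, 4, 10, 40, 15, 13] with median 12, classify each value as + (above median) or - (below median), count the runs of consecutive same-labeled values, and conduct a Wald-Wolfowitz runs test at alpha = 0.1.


Step 1: Compute median = 12; label A = above, B = below.
Labels in order: AABBABBABBBAAA  (n_A = 7, n_B = 7)
Step 2: Count runs R = 7.
Step 3: Under H0 (random ordering), E[R] = 2*n_A*n_B/(n_A+n_B) + 1 = 2*7*7/14 + 1 = 8.0000.
        Var[R] = 2*n_A*n_B*(2*n_A*n_B - n_A - n_B) / ((n_A+n_B)^2 * (n_A+n_B-1)) = 8232/2548 = 3.2308.
        SD[R] = 1.7974.
Step 4: Continuity-corrected z = (R + 0.5 - E[R]) / SD[R] = (7 + 0.5 - 8.0000) / 1.7974 = -0.2782.
Step 5: Two-sided p-value via normal approximation = 2*(1 - Phi(|z|)) = 0.780879.
Step 6: alpha = 0.1. fail to reject H0.

R = 7, z = -0.2782, p = 0.780879, fail to reject H0.


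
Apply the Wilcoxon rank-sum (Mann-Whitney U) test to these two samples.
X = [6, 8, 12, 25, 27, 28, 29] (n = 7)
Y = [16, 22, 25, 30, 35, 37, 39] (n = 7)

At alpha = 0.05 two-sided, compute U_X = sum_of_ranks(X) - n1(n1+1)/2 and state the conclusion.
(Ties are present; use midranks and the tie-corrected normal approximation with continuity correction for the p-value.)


Step 1: Combine and sort all 14 observations; assign midranks.
sorted (value, group): (6,X), (8,X), (12,X), (16,Y), (22,Y), (25,X), (25,Y), (27,X), (28,X), (29,X), (30,Y), (35,Y), (37,Y), (39,Y)
ranks: 6->1, 8->2, 12->3, 16->4, 22->5, 25->6.5, 25->6.5, 27->8, 28->9, 29->10, 30->11, 35->12, 37->13, 39->14
Step 2: Rank sum for X: R1 = 1 + 2 + 3 + 6.5 + 8 + 9 + 10 = 39.5.
Step 3: U_X = R1 - n1(n1+1)/2 = 39.5 - 7*8/2 = 39.5 - 28 = 11.5.
       U_Y = n1*n2 - U_X = 49 - 11.5 = 37.5.
Step 4: Ties are present, so use the tie-corrected normal approximation (with continuity correction) for the p-value.
Step 5: p-value = 0.109832; compare to alpha = 0.05. fail to reject H0.

U_X = 11.5, p = 0.109832, fail to reject H0 at alpha = 0.05.


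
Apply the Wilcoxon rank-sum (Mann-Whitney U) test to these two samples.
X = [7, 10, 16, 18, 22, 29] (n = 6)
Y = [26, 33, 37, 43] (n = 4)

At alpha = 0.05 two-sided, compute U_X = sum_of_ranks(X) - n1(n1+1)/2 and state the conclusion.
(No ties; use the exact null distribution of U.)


Step 1: Combine and sort all 10 observations; assign midranks.
sorted (value, group): (7,X), (10,X), (16,X), (18,X), (22,X), (26,Y), (29,X), (33,Y), (37,Y), (43,Y)
ranks: 7->1, 10->2, 16->3, 18->4, 22->5, 26->6, 29->7, 33->8, 37->9, 43->10
Step 2: Rank sum for X: R1 = 1 + 2 + 3 + 4 + 5 + 7 = 22.
Step 3: U_X = R1 - n1(n1+1)/2 = 22 - 6*7/2 = 22 - 21 = 1.
       U_Y = n1*n2 - U_X = 24 - 1 = 23.
Step 4: No ties, so the exact null distribution of U (based on enumerating the C(10,6) = 210 equally likely rank assignments) gives the two-sided p-value.
Step 5: p-value = 0.019048; compare to alpha = 0.05. reject H0.

U_X = 1, p = 0.019048, reject H0 at alpha = 0.05.


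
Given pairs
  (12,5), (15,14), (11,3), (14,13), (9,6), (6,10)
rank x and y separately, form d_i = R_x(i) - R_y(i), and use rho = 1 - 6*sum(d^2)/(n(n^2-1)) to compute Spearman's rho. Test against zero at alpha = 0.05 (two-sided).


Step 1: Rank x and y separately (midranks; no ties here).
rank(x): 12->4, 15->6, 11->3, 14->5, 9->2, 6->1
rank(y): 5->2, 14->6, 3->1, 13->5, 6->3, 10->4
Step 2: d_i = R_x(i) - R_y(i); compute d_i^2.
  (4-2)^2=4, (6-6)^2=0, (3-1)^2=4, (5-5)^2=0, (2-3)^2=1, (1-4)^2=9
sum(d^2) = 18.
Step 3: rho = 1 - 6*18 / (6*(6^2 - 1)) = 1 - 108/210 = 0.485714.
Step 4: Under H0, t = rho * sqrt((n-2)/(1-rho^2)) = 1.1113 ~ t(4).
Step 5: Two-sided p-value from the t-distribution with 4 df = 0.328723.
Step 6: alpha = 0.05. fail to reject H0.

rho = 0.4857, p = 0.328723, fail to reject H0 at alpha = 0.05.


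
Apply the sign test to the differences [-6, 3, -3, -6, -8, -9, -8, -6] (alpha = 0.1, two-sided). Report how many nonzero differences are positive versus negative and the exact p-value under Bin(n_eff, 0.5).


Step 1: Discard zero differences. Original n = 8; n_eff = number of nonzero differences = 8.
Nonzero differences (with sign): -6, +3, -3, -6, -8, -9, -8, -6
Step 2: Count signs: positive = 1, negative = 7.
Step 3: Under H0: P(positive) = 0.5, so the number of positives S ~ Bin(8, 0.5).
Step 4: Two-sided exact p-value = sum of Bin(8,0.5) probabilities at or below the observed probability = 0.070312.
Step 5: alpha = 0.1. reject H0.

n_eff = 8, pos = 1, neg = 7, p = 0.070312, reject H0.


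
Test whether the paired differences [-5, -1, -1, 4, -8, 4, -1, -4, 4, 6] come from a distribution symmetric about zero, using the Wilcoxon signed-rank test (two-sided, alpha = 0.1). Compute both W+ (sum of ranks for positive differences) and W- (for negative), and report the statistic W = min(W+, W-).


Step 1: Drop any zero differences (none here) and take |d_i|.
|d| = [5, 1, 1, 4, 8, 4, 1, 4, 4, 6]
Step 2: Midrank |d_i| (ties get averaged ranks).
ranks: |5|->8, |1|->2, |1|->2, |4|->5.5, |8|->10, |4|->5.5, |1|->2, |4|->5.5, |4|->5.5, |6|->9
Step 3: Attach original signs; sum ranks with positive sign and with negative sign.
W+ = 5.5 + 5.5 + 5.5 + 9 = 25.5
W- = 8 + 2 + 2 + 10 + 2 + 5.5 = 29.5
(Check: W+ + W- = 55 should equal n(n+1)/2 = 55.)
Step 4: Test statistic W = min(W+, W-) = 25.5.
Step 5: Ties in |d|, so use the tie-corrected normal approximation.
        E[W] = n(n+1)/4 = 10*11/4 = 27.5.
        Tie groups: |d|=1 (t=3), |d|=4 (t=4); sum(t^3 - t) = 84.
        Var[W] = n(n+1)(2n+1)/24 - sum(t^3-t)/48 = 2310/24 - 84/48 = 94.5.
        z = (W - E[W]) / sqrt(Var[W]) = (25.5 - 27.5) / 9.7211 = -0.2057.
        Two-sided p = 2*Phi(z) = 0.836996.
Step 6: alpha = 0.1. fail to reject H0.

W+ = 25.5, W- = 29.5, W = min = 25.5, p = 0.836996, fail to reject H0.


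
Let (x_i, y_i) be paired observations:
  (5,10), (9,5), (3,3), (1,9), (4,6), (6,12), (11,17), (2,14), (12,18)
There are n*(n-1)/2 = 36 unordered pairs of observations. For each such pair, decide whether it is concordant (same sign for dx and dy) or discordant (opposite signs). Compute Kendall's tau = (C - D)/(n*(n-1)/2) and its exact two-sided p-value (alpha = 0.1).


Step 1: Enumerate the 36 unordered pairs (i,j) with i<j and classify each by sign(x_j-x_i) * sign(y_j-y_i).
  (1,2):dx=+4,dy=-5->D; (1,3):dx=-2,dy=-7->C; (1,4):dx=-4,dy=-1->C; (1,5):dx=-1,dy=-4->C
  (1,6):dx=+1,dy=+2->C; (1,7):dx=+6,dy=+7->C; (1,8):dx=-3,dy=+4->D; (1,9):dx=+7,dy=+8->C
  (2,3):dx=-6,dy=-2->C; (2,4):dx=-8,dy=+4->D; (2,5):dx=-5,dy=+1->D; (2,6):dx=-3,dy=+7->D
  (2,7):dx=+2,dy=+12->C; (2,8):dx=-7,dy=+9->D; (2,9):dx=+3,dy=+13->C; (3,4):dx=-2,dy=+6->D
  (3,5):dx=+1,dy=+3->C; (3,6):dx=+3,dy=+9->C; (3,7):dx=+8,dy=+14->C; (3,8):dx=-1,dy=+11->D
  (3,9):dx=+9,dy=+15->C; (4,5):dx=+3,dy=-3->D; (4,6):dx=+5,dy=+3->C; (4,7):dx=+10,dy=+8->C
  (4,8):dx=+1,dy=+5->C; (4,9):dx=+11,dy=+9->C; (5,6):dx=+2,dy=+6->C; (5,7):dx=+7,dy=+11->C
  (5,8):dx=-2,dy=+8->D; (5,9):dx=+8,dy=+12->C; (6,7):dx=+5,dy=+5->C; (6,8):dx=-4,dy=+2->D
  (6,9):dx=+6,dy=+6->C; (7,8):dx=-9,dy=-3->C; (7,9):dx=+1,dy=+1->C; (8,9):dx=+10,dy=+4->C
Step 2: C = 25, D = 11, total pairs = 36.
Step 3: tau = (C - D)/(n(n-1)/2) = (25 - 11)/36 = 0.388889.
Step 4: Exact two-sided p-value (enumerate n! = 362880 permutations of y under H0): p = 0.180181.
Step 5: alpha = 0.1. fail to reject H0.

tau_b = 0.3889 (C=25, D=11), p = 0.180181, fail to reject H0.


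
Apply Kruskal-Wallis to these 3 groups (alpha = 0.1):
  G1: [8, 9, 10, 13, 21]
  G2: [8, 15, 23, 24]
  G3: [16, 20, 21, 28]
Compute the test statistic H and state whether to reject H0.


Step 1: Combine all N = 13 observations and assign midranks.
sorted (value, group, rank): (8,G1,1.5), (8,G2,1.5), (9,G1,3), (10,G1,4), (13,G1,5), (15,G2,6), (16,G3,7), (20,G3,8), (21,G1,9.5), (21,G3,9.5), (23,G2,11), (24,G2,12), (28,G3,13)
Step 2: Sum ranks within each group.
R_1 = 23 (n_1 = 5)
R_2 = 30.5 (n_2 = 4)
R_3 = 37.5 (n_3 = 4)
Step 3: H = 12/(N(N+1)) * sum(R_i^2/n_i) - 3(N+1)
     = 12/(13*14) * (23^2/5 + 30.5^2/4 + 37.5^2/4) - 3*14
     = 0.065934 * 689.925 - 42
     = 3.489560.
Step 4: Ties present; correction factor C = 1 - 12/(13^3 - 13) = 0.994505. Corrected H = 3.489560 / 0.994505 = 3.508840.
Step 5: Under H0, H ~ chi^2(2); p-value = 0.173008.
Step 6: alpha = 0.1. fail to reject H0.

H = 3.5088, df = 2, p = 0.173008, fail to reject H0.


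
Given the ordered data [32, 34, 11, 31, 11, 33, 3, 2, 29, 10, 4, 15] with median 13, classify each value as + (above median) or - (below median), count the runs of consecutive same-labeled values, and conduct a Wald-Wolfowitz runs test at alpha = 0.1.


Step 1: Compute median = 13; label A = above, B = below.
Labels in order: AABABABBABBA  (n_A = 6, n_B = 6)
Step 2: Count runs R = 9.
Step 3: Under H0 (random ordering), E[R] = 2*n_A*n_B/(n_A+n_B) + 1 = 2*6*6/12 + 1 = 7.0000.
        Var[R] = 2*n_A*n_B*(2*n_A*n_B - n_A - n_B) / ((n_A+n_B)^2 * (n_A+n_B-1)) = 4320/1584 = 2.7273.
        SD[R] = 1.6514.
Step 4: Continuity-corrected z = (R - 0.5 - E[R]) / SD[R] = (9 - 0.5 - 7.0000) / 1.6514 = 0.9083.
Step 5: Two-sided p-value via normal approximation = 2*(1 - Phi(|z|)) = 0.363722.
Step 6: alpha = 0.1. fail to reject H0.

R = 9, z = 0.9083, p = 0.363722, fail to reject H0.


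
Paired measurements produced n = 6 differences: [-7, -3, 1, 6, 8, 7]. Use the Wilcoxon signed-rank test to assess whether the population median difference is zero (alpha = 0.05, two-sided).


Step 1: Drop any zero differences (none here) and take |d_i|.
|d| = [7, 3, 1, 6, 8, 7]
Step 2: Midrank |d_i| (ties get averaged ranks).
ranks: |7|->4.5, |3|->2, |1|->1, |6|->3, |8|->6, |7|->4.5
Step 3: Attach original signs; sum ranks with positive sign and with negative sign.
W+ = 1 + 3 + 6 + 4.5 = 14.5
W- = 4.5 + 2 = 6.5
(Check: W+ + W- = 21 should equal n(n+1)/2 = 21.)
Step 4: Test statistic W = min(W+, W-) = 6.5.
Step 5: Ties in |d|, so use the tie-corrected normal approximation.
        E[W] = n(n+1)/4 = 6*7/4 = 10.5.
        Tie groups: |d|=7 (t=2); sum(t^3 - t) = 6.
        Var[W] = n(n+1)(2n+1)/24 - sum(t^3-t)/48 = 546/24 - 6/48 = 22.625.
        z = (W - E[W]) / sqrt(Var[W]) = (6.5 - 10.5) / 4.7566 = -0.8409.
        Two-sided p = 2*Phi(z) = 0.400381.
Step 6: alpha = 0.05. fail to reject H0.

W+ = 14.5, W- = 6.5, W = min = 6.5, p = 0.400381, fail to reject H0.


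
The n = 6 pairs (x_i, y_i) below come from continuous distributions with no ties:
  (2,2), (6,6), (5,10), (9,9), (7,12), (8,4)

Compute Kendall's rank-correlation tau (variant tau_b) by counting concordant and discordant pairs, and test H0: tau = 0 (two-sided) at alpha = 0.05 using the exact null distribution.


Step 1: Enumerate the 15 unordered pairs (i,j) with i<j and classify each by sign(x_j-x_i) * sign(y_j-y_i).
  (1,2):dx=+4,dy=+4->C; (1,3):dx=+3,dy=+8->C; (1,4):dx=+7,dy=+7->C; (1,5):dx=+5,dy=+10->C
  (1,6):dx=+6,dy=+2->C; (2,3):dx=-1,dy=+4->D; (2,4):dx=+3,dy=+3->C; (2,5):dx=+1,dy=+6->C
  (2,6):dx=+2,dy=-2->D; (3,4):dx=+4,dy=-1->D; (3,5):dx=+2,dy=+2->C; (3,6):dx=+3,dy=-6->D
  (4,5):dx=-2,dy=+3->D; (4,6):dx=-1,dy=-5->C; (5,6):dx=+1,dy=-8->D
Step 2: C = 9, D = 6, total pairs = 15.
Step 3: tau = (C - D)/(n(n-1)/2) = (9 - 6)/15 = 0.200000.
Step 4: Exact two-sided p-value (enumerate n! = 720 permutations of y under H0): p = 0.719444.
Step 5: alpha = 0.05. fail to reject H0.

tau_b = 0.2000 (C=9, D=6), p = 0.719444, fail to reject H0.


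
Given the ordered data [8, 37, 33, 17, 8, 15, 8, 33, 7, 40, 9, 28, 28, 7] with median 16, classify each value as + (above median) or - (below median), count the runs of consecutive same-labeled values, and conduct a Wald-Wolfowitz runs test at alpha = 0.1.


Step 1: Compute median = 16; label A = above, B = below.
Labels in order: BAAABBBABABAAB  (n_A = 7, n_B = 7)
Step 2: Count runs R = 9.
Step 3: Under H0 (random ordering), E[R] = 2*n_A*n_B/(n_A+n_B) + 1 = 2*7*7/14 + 1 = 8.0000.
        Var[R] = 2*n_A*n_B*(2*n_A*n_B - n_A - n_B) / ((n_A+n_B)^2 * (n_A+n_B-1)) = 8232/2548 = 3.2308.
        SD[R] = 1.7974.
Step 4: Continuity-corrected z = (R - 0.5 - E[R]) / SD[R] = (9 - 0.5 - 8.0000) / 1.7974 = 0.2782.
Step 5: Two-sided p-value via normal approximation = 2*(1 - Phi(|z|)) = 0.780879.
Step 6: alpha = 0.1. fail to reject H0.

R = 9, z = 0.2782, p = 0.780879, fail to reject H0.


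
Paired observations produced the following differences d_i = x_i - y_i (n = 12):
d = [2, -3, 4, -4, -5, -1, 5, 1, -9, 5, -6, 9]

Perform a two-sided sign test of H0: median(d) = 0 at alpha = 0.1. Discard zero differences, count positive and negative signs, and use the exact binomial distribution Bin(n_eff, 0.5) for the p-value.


Step 1: Discard zero differences. Original n = 12; n_eff = number of nonzero differences = 12.
Nonzero differences (with sign): +2, -3, +4, -4, -5, -1, +5, +1, -9, +5, -6, +9
Step 2: Count signs: positive = 6, negative = 6.
Step 3: Under H0: P(positive) = 0.5, so the number of positives S ~ Bin(12, 0.5).
Step 4: Two-sided exact p-value = sum of Bin(12,0.5) probabilities at or below the observed probability = 1.000000.
Step 5: alpha = 0.1. fail to reject H0.

n_eff = 12, pos = 6, neg = 6, p = 1.000000, fail to reject H0.


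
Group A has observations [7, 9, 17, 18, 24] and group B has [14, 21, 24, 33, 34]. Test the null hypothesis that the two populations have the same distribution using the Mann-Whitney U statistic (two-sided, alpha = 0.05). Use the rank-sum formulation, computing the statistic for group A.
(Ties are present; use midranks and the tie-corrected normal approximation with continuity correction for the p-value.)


Step 1: Combine and sort all 10 observations; assign midranks.
sorted (value, group): (7,X), (9,X), (14,Y), (17,X), (18,X), (21,Y), (24,X), (24,Y), (33,Y), (34,Y)
ranks: 7->1, 9->2, 14->3, 17->4, 18->5, 21->6, 24->7.5, 24->7.5, 33->9, 34->10
Step 2: Rank sum for X: R1 = 1 + 2 + 4 + 5 + 7.5 = 19.5.
Step 3: U_X = R1 - n1(n1+1)/2 = 19.5 - 5*6/2 = 19.5 - 15 = 4.5.
       U_Y = n1*n2 - U_X = 25 - 4.5 = 20.5.
Step 4: Ties are present, so use the tie-corrected normal approximation (with continuity correction) for the p-value.
Step 5: p-value = 0.116074; compare to alpha = 0.05. fail to reject H0.

U_X = 4.5, p = 0.116074, fail to reject H0 at alpha = 0.05.


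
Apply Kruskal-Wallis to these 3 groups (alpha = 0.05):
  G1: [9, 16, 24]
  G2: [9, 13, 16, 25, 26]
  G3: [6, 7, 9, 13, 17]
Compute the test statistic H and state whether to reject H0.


Step 1: Combine all N = 13 observations and assign midranks.
sorted (value, group, rank): (6,G3,1), (7,G3,2), (9,G1,4), (9,G2,4), (9,G3,4), (13,G2,6.5), (13,G3,6.5), (16,G1,8.5), (16,G2,8.5), (17,G3,10), (24,G1,11), (25,G2,12), (26,G2,13)
Step 2: Sum ranks within each group.
R_1 = 23.5 (n_1 = 3)
R_2 = 44 (n_2 = 5)
R_3 = 23.5 (n_3 = 5)
Step 3: H = 12/(N(N+1)) * sum(R_i^2/n_i) - 3(N+1)
     = 12/(13*14) * (23.5^2/3 + 44^2/5 + 23.5^2/5) - 3*14
     = 0.065934 * 681.733 - 42
     = 2.949451.
Step 4: Ties present; correction factor C = 1 - 36/(13^3 - 13) = 0.983516. Corrected H = 2.949451 / 0.983516 = 2.998883.
Step 5: Under H0, H ~ chi^2(2); p-value = 0.223255.
Step 6: alpha = 0.05. fail to reject H0.

H = 2.9989, df = 2, p = 0.223255, fail to reject H0.


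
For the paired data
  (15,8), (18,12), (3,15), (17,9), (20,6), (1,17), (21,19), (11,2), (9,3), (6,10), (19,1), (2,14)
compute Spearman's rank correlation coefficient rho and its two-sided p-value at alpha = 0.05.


Step 1: Rank x and y separately (midranks; no ties here).
rank(x): 15->7, 18->9, 3->3, 17->8, 20->11, 1->1, 21->12, 11->6, 9->5, 6->4, 19->10, 2->2
rank(y): 8->5, 12->8, 15->10, 9->6, 6->4, 17->11, 19->12, 2->2, 3->3, 10->7, 1->1, 14->9
Step 2: d_i = R_x(i) - R_y(i); compute d_i^2.
  (7-5)^2=4, (9-8)^2=1, (3-10)^2=49, (8-6)^2=4, (11-4)^2=49, (1-11)^2=100, (12-12)^2=0, (6-2)^2=16, (5-3)^2=4, (4-7)^2=9, (10-1)^2=81, (2-9)^2=49
sum(d^2) = 366.
Step 3: rho = 1 - 6*366 / (12*(12^2 - 1)) = 1 - 2196/1716 = -0.279720.
Step 4: Under H0, t = rho * sqrt((n-2)/(1-rho^2)) = -0.9213 ~ t(10).
Step 5: Two-sided p-value from the t-distribution with 10 df = 0.378569.
Step 6: alpha = 0.05. fail to reject H0.

rho = -0.2797, p = 0.378569, fail to reject H0 at alpha = 0.05.


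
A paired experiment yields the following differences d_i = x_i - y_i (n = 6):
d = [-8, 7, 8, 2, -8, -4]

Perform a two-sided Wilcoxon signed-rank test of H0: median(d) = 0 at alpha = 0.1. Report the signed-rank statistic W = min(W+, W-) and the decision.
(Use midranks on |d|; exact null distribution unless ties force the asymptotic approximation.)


Step 1: Drop any zero differences (none here) and take |d_i|.
|d| = [8, 7, 8, 2, 8, 4]
Step 2: Midrank |d_i| (ties get averaged ranks).
ranks: |8|->5, |7|->3, |8|->5, |2|->1, |8|->5, |4|->2
Step 3: Attach original signs; sum ranks with positive sign and with negative sign.
W+ = 3 + 5 + 1 = 9
W- = 5 + 5 + 2 = 12
(Check: W+ + W- = 21 should equal n(n+1)/2 = 21.)
Step 4: Test statistic W = min(W+, W-) = 9.
Step 5: Ties in |d|, so use the tie-corrected normal approximation.
        E[W] = n(n+1)/4 = 6*7/4 = 10.5.
        Tie groups: |d|=8 (t=3); sum(t^3 - t) = 24.
        Var[W] = n(n+1)(2n+1)/24 - sum(t^3-t)/48 = 546/24 - 24/48 = 22.25.
        z = (W - E[W]) / sqrt(Var[W]) = (9 - 10.5) / 4.7170 = -0.3180.
        Two-sided p = 2*Phi(z) = 0.750485.
Step 6: alpha = 0.1. fail to reject H0.

W+ = 9, W- = 12, W = min = 9, p = 0.750485, fail to reject H0.


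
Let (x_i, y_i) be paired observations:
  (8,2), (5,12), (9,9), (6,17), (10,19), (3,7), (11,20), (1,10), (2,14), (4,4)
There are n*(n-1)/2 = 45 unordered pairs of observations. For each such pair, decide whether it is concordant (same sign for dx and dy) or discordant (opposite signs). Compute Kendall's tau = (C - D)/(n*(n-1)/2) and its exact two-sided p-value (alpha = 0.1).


Step 1: Enumerate the 45 unordered pairs (i,j) with i<j and classify each by sign(x_j-x_i) * sign(y_j-y_i).
  (1,2):dx=-3,dy=+10->D; (1,3):dx=+1,dy=+7->C; (1,4):dx=-2,dy=+15->D; (1,5):dx=+2,dy=+17->C
  (1,6):dx=-5,dy=+5->D; (1,7):dx=+3,dy=+18->C; (1,8):dx=-7,dy=+8->D; (1,9):dx=-6,dy=+12->D
  (1,10):dx=-4,dy=+2->D; (2,3):dx=+4,dy=-3->D; (2,4):dx=+1,dy=+5->C; (2,5):dx=+5,dy=+7->C
  (2,6):dx=-2,dy=-5->C; (2,7):dx=+6,dy=+8->C; (2,8):dx=-4,dy=-2->C; (2,9):dx=-3,dy=+2->D
  (2,10):dx=-1,dy=-8->C; (3,4):dx=-3,dy=+8->D; (3,5):dx=+1,dy=+10->C; (3,6):dx=-6,dy=-2->C
  (3,7):dx=+2,dy=+11->C; (3,8):dx=-8,dy=+1->D; (3,9):dx=-7,dy=+5->D; (3,10):dx=-5,dy=-5->C
  (4,5):dx=+4,dy=+2->C; (4,6):dx=-3,dy=-10->C; (4,7):dx=+5,dy=+3->C; (4,8):dx=-5,dy=-7->C
  (4,9):dx=-4,dy=-3->C; (4,10):dx=-2,dy=-13->C; (5,6):dx=-7,dy=-12->C; (5,7):dx=+1,dy=+1->C
  (5,8):dx=-9,dy=-9->C; (5,9):dx=-8,dy=-5->C; (5,10):dx=-6,dy=-15->C; (6,7):dx=+8,dy=+13->C
  (6,8):dx=-2,dy=+3->D; (6,9):dx=-1,dy=+7->D; (6,10):dx=+1,dy=-3->D; (7,8):dx=-10,dy=-10->C
  (7,9):dx=-9,dy=-6->C; (7,10):dx=-7,dy=-16->C; (8,9):dx=+1,dy=+4->C; (8,10):dx=+3,dy=-6->D
  (9,10):dx=+2,dy=-10->D
Step 2: C = 29, D = 16, total pairs = 45.
Step 3: tau = (C - D)/(n(n-1)/2) = (29 - 16)/45 = 0.288889.
Step 4: Exact two-sided p-value (enumerate n! = 3628800 permutations of y under H0): p = 0.291248.
Step 5: alpha = 0.1. fail to reject H0.

tau_b = 0.2889 (C=29, D=16), p = 0.291248, fail to reject H0.


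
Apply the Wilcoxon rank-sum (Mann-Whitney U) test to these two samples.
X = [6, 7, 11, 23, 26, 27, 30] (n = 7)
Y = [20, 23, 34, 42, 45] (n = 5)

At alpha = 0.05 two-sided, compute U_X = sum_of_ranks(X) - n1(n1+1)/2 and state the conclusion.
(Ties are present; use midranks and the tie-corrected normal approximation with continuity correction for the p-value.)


Step 1: Combine and sort all 12 observations; assign midranks.
sorted (value, group): (6,X), (7,X), (11,X), (20,Y), (23,X), (23,Y), (26,X), (27,X), (30,X), (34,Y), (42,Y), (45,Y)
ranks: 6->1, 7->2, 11->3, 20->4, 23->5.5, 23->5.5, 26->7, 27->8, 30->9, 34->10, 42->11, 45->12
Step 2: Rank sum for X: R1 = 1 + 2 + 3 + 5.5 + 7 + 8 + 9 = 35.5.
Step 3: U_X = R1 - n1(n1+1)/2 = 35.5 - 7*8/2 = 35.5 - 28 = 7.5.
       U_Y = n1*n2 - U_X = 35 - 7.5 = 27.5.
Step 4: Ties are present, so use the tie-corrected normal approximation (with continuity correction) for the p-value.
Step 5: p-value = 0.122225; compare to alpha = 0.05. fail to reject H0.

U_X = 7.5, p = 0.122225, fail to reject H0 at alpha = 0.05.


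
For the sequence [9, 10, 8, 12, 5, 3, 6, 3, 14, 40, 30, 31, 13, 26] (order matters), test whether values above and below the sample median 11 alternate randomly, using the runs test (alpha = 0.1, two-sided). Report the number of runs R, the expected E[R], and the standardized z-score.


Step 1: Compute median = 11; label A = above, B = below.
Labels in order: BBBABBBBAAAAAA  (n_A = 7, n_B = 7)
Step 2: Count runs R = 4.
Step 3: Under H0 (random ordering), E[R] = 2*n_A*n_B/(n_A+n_B) + 1 = 2*7*7/14 + 1 = 8.0000.
        Var[R] = 2*n_A*n_B*(2*n_A*n_B - n_A - n_B) / ((n_A+n_B)^2 * (n_A+n_B-1)) = 8232/2548 = 3.2308.
        SD[R] = 1.7974.
Step 4: Continuity-corrected z = (R + 0.5 - E[R]) / SD[R] = (4 + 0.5 - 8.0000) / 1.7974 = -1.9472.
Step 5: Two-sided p-value via normal approximation = 2*(1 - Phi(|z|)) = 0.051508.
Step 6: alpha = 0.1. reject H0.

R = 4, z = -1.9472, p = 0.051508, reject H0.


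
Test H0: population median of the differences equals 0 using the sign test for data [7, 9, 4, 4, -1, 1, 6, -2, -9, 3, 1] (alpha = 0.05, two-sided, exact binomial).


Step 1: Discard zero differences. Original n = 11; n_eff = number of nonzero differences = 11.
Nonzero differences (with sign): +7, +9, +4, +4, -1, +1, +6, -2, -9, +3, +1
Step 2: Count signs: positive = 8, negative = 3.
Step 3: Under H0: P(positive) = 0.5, so the number of positives S ~ Bin(11, 0.5).
Step 4: Two-sided exact p-value = sum of Bin(11,0.5) probabilities at or below the observed probability = 0.226562.
Step 5: alpha = 0.05. fail to reject H0.

n_eff = 11, pos = 8, neg = 3, p = 0.226562, fail to reject H0.


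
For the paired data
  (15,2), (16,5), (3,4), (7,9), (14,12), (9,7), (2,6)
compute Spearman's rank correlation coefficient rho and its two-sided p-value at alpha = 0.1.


Step 1: Rank x and y separately (midranks; no ties here).
rank(x): 15->6, 16->7, 3->2, 7->3, 14->5, 9->4, 2->1
rank(y): 2->1, 5->3, 4->2, 9->6, 12->7, 7->5, 6->4
Step 2: d_i = R_x(i) - R_y(i); compute d_i^2.
  (6-1)^2=25, (7-3)^2=16, (2-2)^2=0, (3-6)^2=9, (5-7)^2=4, (4-5)^2=1, (1-4)^2=9
sum(d^2) = 64.
Step 3: rho = 1 - 6*64 / (7*(7^2 - 1)) = 1 - 384/336 = -0.142857.
Step 4: Under H0, t = rho * sqrt((n-2)/(1-rho^2)) = -0.3227 ~ t(5).
Step 5: Two-sided p-value from the t-distribution with 5 df = 0.759945.
Step 6: alpha = 0.1. fail to reject H0.

rho = -0.1429, p = 0.759945, fail to reject H0 at alpha = 0.1.


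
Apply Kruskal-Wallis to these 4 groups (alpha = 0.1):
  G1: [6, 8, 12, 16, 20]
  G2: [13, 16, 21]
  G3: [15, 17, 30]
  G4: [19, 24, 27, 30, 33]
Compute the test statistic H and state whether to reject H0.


Step 1: Combine all N = 16 observations and assign midranks.
sorted (value, group, rank): (6,G1,1), (8,G1,2), (12,G1,3), (13,G2,4), (15,G3,5), (16,G1,6.5), (16,G2,6.5), (17,G3,8), (19,G4,9), (20,G1,10), (21,G2,11), (24,G4,12), (27,G4,13), (30,G3,14.5), (30,G4,14.5), (33,G4,16)
Step 2: Sum ranks within each group.
R_1 = 22.5 (n_1 = 5)
R_2 = 21.5 (n_2 = 3)
R_3 = 27.5 (n_3 = 3)
R_4 = 64.5 (n_4 = 5)
Step 3: H = 12/(N(N+1)) * sum(R_i^2/n_i) - 3(N+1)
     = 12/(16*17) * (22.5^2/5 + 21.5^2/3 + 27.5^2/3 + 64.5^2/5) - 3*17
     = 0.044118 * 1339.47 - 51
     = 8.094118.
Step 4: Ties present; correction factor C = 1 - 12/(16^3 - 16) = 0.997059. Corrected H = 8.094118 / 0.997059 = 8.117994.
Step 5: Under H0, H ~ chi^2(3); p-value = 0.043635.
Step 6: alpha = 0.1. reject H0.

H = 8.1180, df = 3, p = 0.043635, reject H0.


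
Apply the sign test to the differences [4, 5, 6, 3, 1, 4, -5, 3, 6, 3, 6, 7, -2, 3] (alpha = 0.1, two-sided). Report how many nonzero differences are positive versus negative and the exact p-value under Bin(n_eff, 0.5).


Step 1: Discard zero differences. Original n = 14; n_eff = number of nonzero differences = 14.
Nonzero differences (with sign): +4, +5, +6, +3, +1, +4, -5, +3, +6, +3, +6, +7, -2, +3
Step 2: Count signs: positive = 12, negative = 2.
Step 3: Under H0: P(positive) = 0.5, so the number of positives S ~ Bin(14, 0.5).
Step 4: Two-sided exact p-value = sum of Bin(14,0.5) probabilities at or below the observed probability = 0.012939.
Step 5: alpha = 0.1. reject H0.

n_eff = 14, pos = 12, neg = 2, p = 0.012939, reject H0.


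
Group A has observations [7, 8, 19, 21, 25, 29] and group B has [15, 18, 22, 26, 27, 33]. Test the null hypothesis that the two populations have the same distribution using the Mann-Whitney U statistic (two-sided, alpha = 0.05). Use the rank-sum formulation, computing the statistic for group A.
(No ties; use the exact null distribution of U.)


Step 1: Combine and sort all 12 observations; assign midranks.
sorted (value, group): (7,X), (8,X), (15,Y), (18,Y), (19,X), (21,X), (22,Y), (25,X), (26,Y), (27,Y), (29,X), (33,Y)
ranks: 7->1, 8->2, 15->3, 18->4, 19->5, 21->6, 22->7, 25->8, 26->9, 27->10, 29->11, 33->12
Step 2: Rank sum for X: R1 = 1 + 2 + 5 + 6 + 8 + 11 = 33.
Step 3: U_X = R1 - n1(n1+1)/2 = 33 - 6*7/2 = 33 - 21 = 12.
       U_Y = n1*n2 - U_X = 36 - 12 = 24.
Step 4: No ties, so the exact null distribution of U (based on enumerating the C(12,6) = 924 equally likely rank assignments) gives the two-sided p-value.
Step 5: p-value = 0.393939; compare to alpha = 0.05. fail to reject H0.

U_X = 12, p = 0.393939, fail to reject H0 at alpha = 0.05.


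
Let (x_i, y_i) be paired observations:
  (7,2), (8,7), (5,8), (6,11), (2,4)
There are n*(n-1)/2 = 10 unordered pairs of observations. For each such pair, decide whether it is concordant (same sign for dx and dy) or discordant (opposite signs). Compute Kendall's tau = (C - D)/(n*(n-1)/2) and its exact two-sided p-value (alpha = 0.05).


Step 1: Enumerate the 10 unordered pairs (i,j) with i<j and classify each by sign(x_j-x_i) * sign(y_j-y_i).
  (1,2):dx=+1,dy=+5->C; (1,3):dx=-2,dy=+6->D; (1,4):dx=-1,dy=+9->D; (1,5):dx=-5,dy=+2->D
  (2,3):dx=-3,dy=+1->D; (2,4):dx=-2,dy=+4->D; (2,5):dx=-6,dy=-3->C; (3,4):dx=+1,dy=+3->C
  (3,5):dx=-3,dy=-4->C; (4,5):dx=-4,dy=-7->C
Step 2: C = 5, D = 5, total pairs = 10.
Step 3: tau = (C - D)/(n(n-1)/2) = (5 - 5)/10 = 0.000000.
Step 4: Exact two-sided p-value (enumerate n! = 120 permutations of y under H0): p = 1.000000.
Step 5: alpha = 0.05. fail to reject H0.

tau_b = 0.0000 (C=5, D=5), p = 1.000000, fail to reject H0.


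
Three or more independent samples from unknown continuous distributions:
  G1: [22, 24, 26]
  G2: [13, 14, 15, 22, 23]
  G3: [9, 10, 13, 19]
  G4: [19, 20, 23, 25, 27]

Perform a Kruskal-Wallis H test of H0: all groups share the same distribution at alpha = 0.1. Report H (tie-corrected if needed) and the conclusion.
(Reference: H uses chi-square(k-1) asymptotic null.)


Step 1: Combine all N = 17 observations and assign midranks.
sorted (value, group, rank): (9,G3,1), (10,G3,2), (13,G2,3.5), (13,G3,3.5), (14,G2,5), (15,G2,6), (19,G3,7.5), (19,G4,7.5), (20,G4,9), (22,G1,10.5), (22,G2,10.5), (23,G2,12.5), (23,G4,12.5), (24,G1,14), (25,G4,15), (26,G1,16), (27,G4,17)
Step 2: Sum ranks within each group.
R_1 = 40.5 (n_1 = 3)
R_2 = 37.5 (n_2 = 5)
R_3 = 14 (n_3 = 4)
R_4 = 61 (n_4 = 5)
Step 3: H = 12/(N(N+1)) * sum(R_i^2/n_i) - 3(N+1)
     = 12/(17*18) * (40.5^2/3 + 37.5^2/5 + 14^2/4 + 61^2/5) - 3*18
     = 0.039216 * 1621.2 - 54
     = 9.576471.
Step 4: Ties present; correction factor C = 1 - 24/(17^3 - 17) = 0.995098. Corrected H = 9.576471 / 0.995098 = 9.623645.
Step 5: Under H0, H ~ chi^2(3); p-value = 0.022052.
Step 6: alpha = 0.1. reject H0.

H = 9.6236, df = 3, p = 0.022052, reject H0.


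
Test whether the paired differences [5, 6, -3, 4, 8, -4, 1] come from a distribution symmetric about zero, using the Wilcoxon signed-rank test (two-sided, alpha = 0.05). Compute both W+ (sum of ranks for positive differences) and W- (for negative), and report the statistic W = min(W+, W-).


Step 1: Drop any zero differences (none here) and take |d_i|.
|d| = [5, 6, 3, 4, 8, 4, 1]
Step 2: Midrank |d_i| (ties get averaged ranks).
ranks: |5|->5, |6|->6, |3|->2, |4|->3.5, |8|->7, |4|->3.5, |1|->1
Step 3: Attach original signs; sum ranks with positive sign and with negative sign.
W+ = 5 + 6 + 3.5 + 7 + 1 = 22.5
W- = 2 + 3.5 = 5.5
(Check: W+ + W- = 28 should equal n(n+1)/2 = 28.)
Step 4: Test statistic W = min(W+, W-) = 5.5.
Step 5: Ties in |d|, so use the tie-corrected normal approximation.
        E[W] = n(n+1)/4 = 7*8/4 = 14.
        Tie groups: |d|=4 (t=2); sum(t^3 - t) = 6.
        Var[W] = n(n+1)(2n+1)/24 - sum(t^3-t)/48 = 840/24 - 6/48 = 34.875.
        z = (W - E[W]) / sqrt(Var[W]) = (5.5 - 14) / 5.9055 = -1.4393.
        Two-sided p = 2*Phi(z) = 0.150056.
Step 6: alpha = 0.05. fail to reject H0.

W+ = 22.5, W- = 5.5, W = min = 5.5, p = 0.150056, fail to reject H0.


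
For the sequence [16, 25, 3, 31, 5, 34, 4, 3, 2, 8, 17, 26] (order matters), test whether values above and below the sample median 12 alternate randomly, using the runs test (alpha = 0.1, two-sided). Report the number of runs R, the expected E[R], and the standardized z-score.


Step 1: Compute median = 12; label A = above, B = below.
Labels in order: AABABABBBBAA  (n_A = 6, n_B = 6)
Step 2: Count runs R = 7.
Step 3: Under H0 (random ordering), E[R] = 2*n_A*n_B/(n_A+n_B) + 1 = 2*6*6/12 + 1 = 7.0000.
        Var[R] = 2*n_A*n_B*(2*n_A*n_B - n_A - n_B) / ((n_A+n_B)^2 * (n_A+n_B-1)) = 4320/1584 = 2.7273.
        SD[R] = 1.6514.
Step 4: R = E[R], so z = 0 with no continuity correction.
Step 5: Two-sided p-value via normal approximation = 2*(1 - Phi(|z|)) = 1.000000.
Step 6: alpha = 0.1. fail to reject H0.

R = 7, z = 0.0000, p = 1.000000, fail to reject H0.


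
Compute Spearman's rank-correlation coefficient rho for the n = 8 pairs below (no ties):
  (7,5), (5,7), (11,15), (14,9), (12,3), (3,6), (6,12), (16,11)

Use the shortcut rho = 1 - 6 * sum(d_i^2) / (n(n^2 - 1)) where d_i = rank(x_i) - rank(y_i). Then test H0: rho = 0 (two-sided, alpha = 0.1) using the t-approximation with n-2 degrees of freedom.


Step 1: Rank x and y separately (midranks; no ties here).
rank(x): 7->4, 5->2, 11->5, 14->7, 12->6, 3->1, 6->3, 16->8
rank(y): 5->2, 7->4, 15->8, 9->5, 3->1, 6->3, 12->7, 11->6
Step 2: d_i = R_x(i) - R_y(i); compute d_i^2.
  (4-2)^2=4, (2-4)^2=4, (5-8)^2=9, (7-5)^2=4, (6-1)^2=25, (1-3)^2=4, (3-7)^2=16, (8-6)^2=4
sum(d^2) = 70.
Step 3: rho = 1 - 6*70 / (8*(8^2 - 1)) = 1 - 420/504 = 0.166667.
Step 4: Under H0, t = rho * sqrt((n-2)/(1-rho^2)) = 0.4140 ~ t(6).
Step 5: Two-sided p-value from the t-distribution with 6 df = 0.693239.
Step 6: alpha = 0.1. fail to reject H0.

rho = 0.1667, p = 0.693239, fail to reject H0 at alpha = 0.1.


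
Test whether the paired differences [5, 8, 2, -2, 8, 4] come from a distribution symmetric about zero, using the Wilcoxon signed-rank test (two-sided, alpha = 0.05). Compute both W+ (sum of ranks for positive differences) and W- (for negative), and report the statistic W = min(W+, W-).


Step 1: Drop any zero differences (none here) and take |d_i|.
|d| = [5, 8, 2, 2, 8, 4]
Step 2: Midrank |d_i| (ties get averaged ranks).
ranks: |5|->4, |8|->5.5, |2|->1.5, |2|->1.5, |8|->5.5, |4|->3
Step 3: Attach original signs; sum ranks with positive sign and with negative sign.
W+ = 4 + 5.5 + 1.5 + 5.5 + 3 = 19.5
W- = 1.5 = 1.5
(Check: W+ + W- = 21 should equal n(n+1)/2 = 21.)
Step 4: Test statistic W = min(W+, W-) = 1.5.
Step 5: Ties in |d|, so use the tie-corrected normal approximation.
        E[W] = n(n+1)/4 = 6*7/4 = 10.5.
        Tie groups: |d|=2 (t=2), |d|=8 (t=2); sum(t^3 - t) = 12.
        Var[W] = n(n+1)(2n+1)/24 - sum(t^3-t)/48 = 546/24 - 12/48 = 22.5.
        z = (W - E[W]) / sqrt(Var[W]) = (1.5 - 10.5) / 4.7434 = -1.8974.
        Two-sided p = 2*Phi(z) = 0.057780.
Step 6: alpha = 0.05. fail to reject H0.

W+ = 19.5, W- = 1.5, W = min = 1.5, p = 0.057780, fail to reject H0.
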